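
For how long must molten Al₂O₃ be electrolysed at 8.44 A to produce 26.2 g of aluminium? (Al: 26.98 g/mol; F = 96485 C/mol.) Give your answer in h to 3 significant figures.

9.25 h

n(Al) = 26.2 / 26.98 = 0.9711 mol
Al³⁺ + 3e⁻ → Al, so n(e⁻) = 3 × 0.9711 = 2.913 mol
Q = 2.913 × 96485 = 2.811×10^5 C
t = Q / I = 2.811×10^5 / 8.44 = 33310 s = 9.25 h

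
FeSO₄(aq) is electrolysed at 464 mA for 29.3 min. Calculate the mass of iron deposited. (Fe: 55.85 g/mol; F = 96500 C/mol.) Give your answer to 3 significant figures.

0.236 g

Q = It = 0.464 × 1758 = 815.7 C
Moles of electrons = 815.7 / 96500 = 0.008453 mol
Fe²⁺ + 2e⁻ → Fe, so n(Fe) = 0.008453 / 2 = 0.004227 mol
m = 0.004227 × 55.85 = 0.236 g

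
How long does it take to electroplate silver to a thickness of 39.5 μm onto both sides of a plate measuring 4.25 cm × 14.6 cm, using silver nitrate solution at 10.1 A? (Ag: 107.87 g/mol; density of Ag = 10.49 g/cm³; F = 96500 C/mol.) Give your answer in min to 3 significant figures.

Plated area = 2 × 4.25 × 14.6 = 124.1 cm²
Volume = 124.1 × 39.5×10⁻⁴ cm = 0.4902 cm³
m(Ag) = 0.4902 × 10.49 = 5.142 g
n(Ag) = 5.142 / 107.87 = 0.04767 mol; n(e⁻) = 0.04767 mol
Q = 0.04767 × 96500 = 4600 C
t = 4600 / 10.1 = 455.4 s = 7.59 min

7.59 min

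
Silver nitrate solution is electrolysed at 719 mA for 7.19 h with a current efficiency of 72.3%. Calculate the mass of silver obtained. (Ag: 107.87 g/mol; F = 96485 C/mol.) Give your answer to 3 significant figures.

Q = 0.719 × 25884 = 18610 C
n(e⁻) = 18610 / 96485 = 0.1929 mol
Ag⁺ + e⁻ → Ag, so theoretical m(Ag) = 0.1929 × 107.87 = 20.81 g
Actual mass = 72.3% × 20.81 = 15.0 g

15.0 g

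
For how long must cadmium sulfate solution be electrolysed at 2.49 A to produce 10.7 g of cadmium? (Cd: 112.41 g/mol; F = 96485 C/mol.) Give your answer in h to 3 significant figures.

n(Cd) = 10.7 / 112.41 = 0.09519 mol
Cd²⁺ + 2e⁻ → Cd, so n(e⁻) = 2 × 0.09519 = 0.1904 mol
Q = 0.1904 × 96485 = 18370 C
t = Q / I = 18370 / 2.49 = 7378 s = 2.05 h

2.05 h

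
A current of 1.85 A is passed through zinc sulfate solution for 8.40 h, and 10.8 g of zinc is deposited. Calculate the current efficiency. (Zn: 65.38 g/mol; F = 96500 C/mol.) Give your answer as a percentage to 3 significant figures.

57.0%

Q = 1.85 × 30240 = 55940 C
n(e⁻) = 55940 / 96500 = 0.5797 mol
Zn²⁺ + 2e⁻ → Zn, so theoretical n(Zn) = 0.2899 mol → 18.95 g
Efficiency = 10.8 / 18.95 = 0.5699 = 57.0%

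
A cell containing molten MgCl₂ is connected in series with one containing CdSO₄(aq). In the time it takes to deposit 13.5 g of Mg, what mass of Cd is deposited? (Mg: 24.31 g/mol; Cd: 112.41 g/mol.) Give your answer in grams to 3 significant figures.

62.4 g

n(Mg) = 13.5 / 24.31 = 0.5553 mol
Mg²⁺ + 2e⁻ → Mg, so n(e⁻) = 2 × 0.5553 = 1.111 mol
In series, the same 1.111 mol of electrons flows through the second cell.
Cd²⁺ + 2e⁻ → Cd, so n(Cd) = 1.111 / 2 = 0.5555 mol
m(Cd) = 0.5555 × 112.41 = 62.4 g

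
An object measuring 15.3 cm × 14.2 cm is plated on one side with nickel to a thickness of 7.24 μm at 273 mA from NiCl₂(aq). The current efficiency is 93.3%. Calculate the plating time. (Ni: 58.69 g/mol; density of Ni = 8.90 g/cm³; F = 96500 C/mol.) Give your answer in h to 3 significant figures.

5.02 h

Plated area = 15.3 × 14.2 = 217.3 cm²
Volume = 217.3 × 7.24×10⁻⁴ cm = 0.1573 cm³
m(Ni) = 0.1573 × 8.90 = 1.400 g
n(Ni) = 1.400 / 58.69 = 0.02385 mol; n(e⁻) = 2 × 0.02385 = 0.04770 mol
Q = 0.04770 × 96500 / 0.933 = 4934 C
t = 4934 / 0.273 = 18070 s = 5.02 h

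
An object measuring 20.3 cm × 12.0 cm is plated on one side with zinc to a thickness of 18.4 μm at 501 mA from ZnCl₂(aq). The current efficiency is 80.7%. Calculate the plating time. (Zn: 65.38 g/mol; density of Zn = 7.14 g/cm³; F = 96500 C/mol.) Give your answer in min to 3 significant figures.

389 min

Plated area = 20.3 × 12.0 = 243.6 cm²
Volume = 243.6 × 18.4×10⁻⁴ cm = 0.4482 cm³
m(Zn) = 0.4482 × 7.14 = 3.200 g
n(Zn) = 3.200 / 65.38 = 0.04894 mol; n(e⁻) = 2 × 0.04894 = 0.09788 mol
Q = 0.09788 × 96500 / 0.807 = 11700 C
t = 11700 / 0.501 = 23350 s = 389 min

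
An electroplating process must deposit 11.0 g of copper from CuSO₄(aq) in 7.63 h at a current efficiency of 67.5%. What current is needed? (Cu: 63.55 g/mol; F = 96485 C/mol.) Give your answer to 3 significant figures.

n(Cu) = 11.0 / 63.55 = 0.1731 mol
Cu²⁺ + 2e⁻ → Cu, so n(e⁻) = 2 × 0.1731 = 0.3462 mol
Q = 0.3462 × 96485 / 0.675 = 49490 C
I = Q / t = 49490 / 27468 s = 1.80 A

1.80 A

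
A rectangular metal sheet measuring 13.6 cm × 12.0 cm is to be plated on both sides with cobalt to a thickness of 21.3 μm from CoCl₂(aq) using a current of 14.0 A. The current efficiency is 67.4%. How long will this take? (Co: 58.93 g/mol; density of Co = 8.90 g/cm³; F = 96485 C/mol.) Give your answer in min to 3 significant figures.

Plated area = 2 × 13.6 × 12.0 = 326.4 cm²
Volume = 326.4 × 21.3×10⁻⁴ cm = 0.6952 cm³
m(Co) = 0.6952 × 8.90 = 6.187 g
n(Co) = 6.187 / 58.93 = 0.1050 mol; n(e⁻) = 2 × 0.1050 = 0.2100 mol
Q = 0.2100 × 96485 / 0.674 = 30060 C
t = 30060 / 14.0 = 2147 s = 35.8 min

35.8 min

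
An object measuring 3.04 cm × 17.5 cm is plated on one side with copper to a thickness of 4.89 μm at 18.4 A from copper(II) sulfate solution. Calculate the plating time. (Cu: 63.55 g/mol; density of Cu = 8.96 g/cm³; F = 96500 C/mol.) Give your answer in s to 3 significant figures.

Plated area = 3.04 × 17.5 = 53.20 cm²
Volume = 53.20 × 4.89×10⁻⁴ cm = 0.02601 cm³
m(Cu) = 0.02601 × 8.96 = 0.2330 g
n(Cu) = 0.2330 / 63.55 = 0.003666 mol; n(e⁻) = 2 × 0.003666 = 0.007332 mol
Q = 0.007332 × 96500 = 707.5 C
t = 707.5 / 18.4 = 38.45 s

38.5 s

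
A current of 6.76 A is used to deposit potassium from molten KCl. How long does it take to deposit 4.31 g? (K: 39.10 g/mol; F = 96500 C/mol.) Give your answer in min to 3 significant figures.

n(K) = 4.31 / 39.10 = 0.1102 mol
K⁺ + e⁻ → K, so n(e⁻) = 0.1102 mol
Q = 0.1102 × 96500 = 10630 C
t = Q / I = 10630 / 6.76 = 1572 s = 26.2 min

26.2 min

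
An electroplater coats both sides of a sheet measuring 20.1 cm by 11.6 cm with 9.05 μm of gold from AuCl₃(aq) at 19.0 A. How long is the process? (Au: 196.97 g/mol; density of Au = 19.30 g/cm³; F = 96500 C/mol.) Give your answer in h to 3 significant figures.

Plated area = 2 × 20.1 × 11.6 = 466.3 cm²
Volume = 466.3 × 9.05×10⁻⁴ cm = 0.4220 cm³
m(Au) = 0.4220 × 19.30 = 8.145 g
n(Au) = 8.145 / 196.97 = 0.04135 mol; n(e⁻) = 3 × 0.04135 = 0.1241 mol
Q = 0.1241 × 96500 = 11980 C
t = 11980 / 19.0 = 630.5 s = 0.175 h

0.175 h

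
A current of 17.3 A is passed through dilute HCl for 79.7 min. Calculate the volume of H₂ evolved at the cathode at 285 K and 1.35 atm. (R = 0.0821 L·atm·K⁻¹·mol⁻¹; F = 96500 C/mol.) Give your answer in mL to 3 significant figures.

Q = It = 17.3 × 4782 = 82730 C
n(e⁻) = 82730 / 96500 = 0.8573 mol
2H⁺ + 2e⁻ → H₂, so n(H₂) = 0.8573 / 2 = 0.4287 mol
V = nRT/P = 0.4287 × 0.0821 × 285 / 1.35 = 7.430 L
= 7430 mL

7430 mL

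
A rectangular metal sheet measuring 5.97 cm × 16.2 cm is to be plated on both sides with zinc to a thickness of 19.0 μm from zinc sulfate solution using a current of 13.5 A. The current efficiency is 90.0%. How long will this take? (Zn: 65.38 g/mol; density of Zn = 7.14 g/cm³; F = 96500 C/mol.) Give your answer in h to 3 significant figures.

Plated area = 2 × 5.97 × 16.2 = 193.4 cm²
Volume = 193.4 × 19.0×10⁻⁴ cm = 0.3675 cm³
m(Zn) = 0.3675 × 7.14 = 2.624 g
n(Zn) = 2.624 / 65.38 = 0.04013 mol; n(e⁻) = 2 × 0.04013 = 0.08026 mol
Q = 0.08026 × 96500 / 0.900 = 8606 C
t = 8606 / 13.5 = 637.5 s = 0.177 h

0.177 h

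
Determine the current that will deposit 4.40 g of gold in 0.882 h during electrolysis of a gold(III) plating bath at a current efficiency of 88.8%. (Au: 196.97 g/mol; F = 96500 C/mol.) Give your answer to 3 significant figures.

n(Au) = 4.40 / 196.97 = 0.02234 mol
Au³⁺ + 3e⁻ → Au, so n(e⁻) = 3 × 0.02234 = 0.06702 mol
Q = 0.06702 × 96500 / 0.888 = 7283 C
I = Q / t = 7283 / 3175.2 s = 2.29 A

2.29 A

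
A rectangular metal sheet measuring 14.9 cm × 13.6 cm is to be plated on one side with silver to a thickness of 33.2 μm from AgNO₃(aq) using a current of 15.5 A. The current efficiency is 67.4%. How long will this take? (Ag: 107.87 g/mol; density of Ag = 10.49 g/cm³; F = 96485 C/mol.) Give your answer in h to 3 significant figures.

Plated area = 14.9 × 13.6 = 202.6 cm²
Volume = 202.6 × 33.2×10⁻⁴ cm = 0.6726 cm³
m(Ag) = 0.6726 × 10.49 = 7.056 g
n(Ag) = 7.056 / 107.87 = 0.06541 mol; n(e⁻) = 0.06541 mol
Q = 0.06541 × 96485 / 0.674 = 9364 C
t = 9364 / 15.5 = 604.1 s = 0.168 h

0.168 h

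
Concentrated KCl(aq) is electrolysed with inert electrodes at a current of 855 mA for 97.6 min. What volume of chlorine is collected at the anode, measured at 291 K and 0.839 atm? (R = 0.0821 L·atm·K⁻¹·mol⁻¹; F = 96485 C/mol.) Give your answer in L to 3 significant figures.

Q = It = 0.855 × 5856 = 5007 C
Moles of electrons = 5007 / 96485 = 0.05189 mol
2Cl⁻ → Cl₂ + 2e⁻, so n(Cl₂) = 0.05189 / 2 = 0.02595 mol
V = nRT/P = 0.02595 × 0.0821 × 291 / 0.839 = 0.7389 L

0.739 L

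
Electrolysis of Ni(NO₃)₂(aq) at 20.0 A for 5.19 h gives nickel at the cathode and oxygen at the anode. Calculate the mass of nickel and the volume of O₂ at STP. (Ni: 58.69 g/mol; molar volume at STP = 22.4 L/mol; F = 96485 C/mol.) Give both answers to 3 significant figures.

114 g Ni; 21.7 L O₂

Q = 20.0 × 18684 = 3.737×10^5 C; n(e⁻) = 3.737×10^5 / 96485 = 3.873 mol
Cathode: Ni²⁺ + 2e⁻ → Ni → n(Ni) = 3.873/2 = 1.937 mol → 114 g
Anode: 2H₂O → O₂ + 4H⁺ + 4e⁻ → n(O₂) = 3.873/4 = 0.9683 mol → 21.7 L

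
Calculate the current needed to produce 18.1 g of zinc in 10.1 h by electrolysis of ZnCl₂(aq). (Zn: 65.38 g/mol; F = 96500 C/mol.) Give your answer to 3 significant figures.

n(Zn) = 18.1 / 65.38 = 0.2768 mol
Zn²⁺ + 2e⁻ → Zn, so n(e⁻) = 2 × 0.2768 = 0.5536 mol
Q = 0.5536 × 96500 = 53420 C
I = Q / t = 53420 / 36360 s = 1.47 A

1.47 A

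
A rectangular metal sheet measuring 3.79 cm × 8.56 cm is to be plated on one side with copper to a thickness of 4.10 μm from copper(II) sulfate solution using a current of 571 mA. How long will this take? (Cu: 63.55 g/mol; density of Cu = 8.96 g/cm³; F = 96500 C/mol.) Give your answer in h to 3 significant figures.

0.176 h

Plated area = 3.79 × 8.56 = 32.44 cm²
Volume = 32.44 × 4.10×10⁻⁴ cm = 0.01330 cm³
m(Cu) = 0.01330 × 8.96 = 0.1192 g
n(Cu) = 0.1192 / 63.55 = 0.001876 mol; n(e⁻) = 2 × 0.001876 = 0.003752 mol
Q = 0.003752 × 96500 = 362.1 C
t = 362.1 / 0.571 = 634.2 s = 0.176 h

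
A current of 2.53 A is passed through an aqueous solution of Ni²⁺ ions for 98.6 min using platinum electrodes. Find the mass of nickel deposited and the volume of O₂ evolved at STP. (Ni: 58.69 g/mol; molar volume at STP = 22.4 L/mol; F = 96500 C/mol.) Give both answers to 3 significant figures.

Q = 2.53 × 5916 = 14970 C; n(e⁻) = 14970 / 96500 = 0.1551 mol
Cathode: Ni²⁺ + 2e⁻ → Ni → n(Ni) = 0.1551/2 = 0.07755 mol → 4.55 g
Anode: 2H₂O → O₂ + 4H⁺ + 4e⁻ → n(O₂) = 0.1551/4 = 0.03878 mol → 0.869 L

4.55 g Ni; 0.869 L O₂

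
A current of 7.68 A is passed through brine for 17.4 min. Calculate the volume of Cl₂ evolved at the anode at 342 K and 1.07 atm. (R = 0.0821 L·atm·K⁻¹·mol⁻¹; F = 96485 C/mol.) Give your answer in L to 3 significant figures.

Charge passed = 7.68 × 1044 = 8018 C
n(e⁻) = Q/F = 8018/96485 = 0.08310 mol
2Cl⁻ → Cl₂ + 2e⁻, so n(Cl₂) = 0.08310 / 2 = 0.04155 mol
V = nRT/P = 0.04155 × 0.0821 × 342 / 1.07 = 1.090 L

1.09 L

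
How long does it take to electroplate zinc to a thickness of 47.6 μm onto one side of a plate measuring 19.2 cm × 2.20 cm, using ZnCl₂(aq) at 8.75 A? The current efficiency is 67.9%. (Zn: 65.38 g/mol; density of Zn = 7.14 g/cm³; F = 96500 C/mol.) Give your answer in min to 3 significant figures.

11.9 min

Plated area = 19.2 × 2.20 = 42.24 cm²
Volume = 42.24 × 47.6×10⁻⁴ cm = 0.2011 cm³
m(Zn) = 0.2011 × 7.14 = 1.436 g
n(Zn) = 1.436 / 65.38 = 0.02196 mol; n(e⁻) = 2 × 0.02196 = 0.04392 mol
Q = 0.04392 × 96500 / 0.679 = 6242 C
t = 6242 / 8.75 = 713.4 s = 11.9 min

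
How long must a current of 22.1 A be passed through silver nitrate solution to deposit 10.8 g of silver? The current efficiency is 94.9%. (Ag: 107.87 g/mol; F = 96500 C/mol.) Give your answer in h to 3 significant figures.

0.128 h

n(Ag) = 10.8 / 107.87 = 0.1001 mol
Ag⁺ + e⁻ → Ag, so n(e⁻) = 0.1001 mol
Q = 0.1001 × 96500 / 0.949 = 10180 C
t = Q / I = 10180 / 22.1 = 460.6 s = 0.128 h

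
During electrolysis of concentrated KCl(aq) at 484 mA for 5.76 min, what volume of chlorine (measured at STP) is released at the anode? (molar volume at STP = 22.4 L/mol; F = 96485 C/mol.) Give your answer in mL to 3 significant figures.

19.4 mL

Q = 0.484 A × 345.6 s = 167.3 C
n(e⁻) = Q/F = 167.3/96485 = 0.001734 mol
2Cl⁻ → Cl₂ + 2e⁻, so n(Cl₂) = 0.001734 / 2 = 8.670×10^-4 mol
V = 8.670×10^-4 × 22.4 = 0.01942 L
= 19.4 mL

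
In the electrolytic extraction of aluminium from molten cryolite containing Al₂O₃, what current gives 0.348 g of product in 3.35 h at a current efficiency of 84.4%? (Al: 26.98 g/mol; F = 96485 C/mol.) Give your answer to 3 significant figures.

0.367 A

n(Al) = 0.348 / 26.98 = 0.01290 mol
Al³⁺ + 3e⁻ → Al, so n(e⁻) = 3 × 0.01290 = 0.03870 mol
Q = 0.03870 × 96485 / 0.844 = 4424 C
I = Q / t = 4424 / 12060 s = 0.367 A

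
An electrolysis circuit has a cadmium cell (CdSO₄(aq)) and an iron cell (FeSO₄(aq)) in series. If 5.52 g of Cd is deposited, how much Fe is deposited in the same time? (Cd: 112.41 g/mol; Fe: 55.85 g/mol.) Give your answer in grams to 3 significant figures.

n(Cd) = 5.52 / 112.41 = 0.04911 mol
Cd²⁺ + 2e⁻ → Cd, so n(e⁻) = 2 × 0.04911 = 0.09822 mol
Since the cells are in series, n(e⁻) in the Fe cell is also 0.09822 mol.
Fe²⁺ + 2e⁻ → Fe, so n(Fe) = 0.09822 / 2 = 0.04911 mol
m(Fe) = 0.04911 × 55.85 = 2.74 g

2.74 g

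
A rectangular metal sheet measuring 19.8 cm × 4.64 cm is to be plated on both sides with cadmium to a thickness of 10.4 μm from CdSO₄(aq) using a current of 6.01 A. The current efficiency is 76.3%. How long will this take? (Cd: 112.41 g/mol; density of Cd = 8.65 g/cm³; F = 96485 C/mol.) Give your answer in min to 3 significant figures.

10.3 min

Plated area = 2 × 19.8 × 4.64 = 183.7 cm²
Volume = 183.7 × 10.4×10⁻⁴ cm = 0.1910 cm³
m(Cd) = 0.1910 × 8.65 = 1.652 g
n(Cd) = 1.652 / 112.41 = 0.01470 mol; n(e⁻) = 2 × 0.01470 = 0.02940 mol
Q = 0.02940 × 96485 / 0.763 = 3718 C
t = 3718 / 6.01 = 618.6 s = 10.3 min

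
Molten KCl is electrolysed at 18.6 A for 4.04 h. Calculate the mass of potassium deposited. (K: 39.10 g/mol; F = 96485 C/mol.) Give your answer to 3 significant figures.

110 g

Q = 18.6 A × 14544 s = 2.705×10^5 C
n(e⁻) = 2.705×10^5 / 96485 = 2.804 mol
K⁺ + e⁻ → K, so n(K) = 2.804 mol
m = 2.804 × 39.10 = 110 g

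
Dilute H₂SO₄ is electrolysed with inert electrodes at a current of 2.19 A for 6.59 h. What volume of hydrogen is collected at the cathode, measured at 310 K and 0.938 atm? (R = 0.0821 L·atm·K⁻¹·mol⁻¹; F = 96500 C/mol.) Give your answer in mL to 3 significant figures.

Charge passed = 2.19 × 23724 = 51960 C
Moles of electrons = 51960 / 96500 = 0.5384 mol
2H⁺ + 2e⁻ → H₂, so n(H₂) = 0.5384 / 2 = 0.2692 mol
V = nRT/P = 0.2692 × 0.0821 × 310 / 0.938 = 7.304 L
= 7300 mL

7300 mL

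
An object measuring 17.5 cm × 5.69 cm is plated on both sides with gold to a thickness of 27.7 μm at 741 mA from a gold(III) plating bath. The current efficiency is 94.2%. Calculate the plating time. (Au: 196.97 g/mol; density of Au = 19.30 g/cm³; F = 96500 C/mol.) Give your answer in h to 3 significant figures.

6.23 h

Plated area = 2 × 17.5 × 5.69 = 199.2 cm²
Volume = 199.2 × 27.7×10⁻⁴ cm = 0.5518 cm³
m(Au) = 0.5518 × 19.30 = 10.65 g
n(Au) = 10.65 / 196.97 = 0.05407 mol; n(e⁻) = 3 × 0.05407 = 0.1622 mol
Q = 0.1622 × 96500 / 0.942 = 16620 C
t = 16620 / 0.741 = 22430 s = 6.23 h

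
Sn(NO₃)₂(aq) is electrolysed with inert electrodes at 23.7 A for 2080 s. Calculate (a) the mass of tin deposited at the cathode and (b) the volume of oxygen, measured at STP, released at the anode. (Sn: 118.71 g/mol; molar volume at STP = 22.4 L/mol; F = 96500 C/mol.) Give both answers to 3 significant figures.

30.3 g Sn; 2.86 L O₂

Q = 23.7 × 2080 = 49300 C; n(e⁻) = 49300 / 96500 = 0.5109 mol
Cathode: Sn²⁺ + 2e⁻ → Sn → n(Sn) = 0.5109/2 = 0.2555 mol → 30.3 g
Anode: 2H₂O → O₂ + 4H⁺ + 4e⁻ → n(O₂) = 0.5109/4 = 0.1277 mol → 2.86 L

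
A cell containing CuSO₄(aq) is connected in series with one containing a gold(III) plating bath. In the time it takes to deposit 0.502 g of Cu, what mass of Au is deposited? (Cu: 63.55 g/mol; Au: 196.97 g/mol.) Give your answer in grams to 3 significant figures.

n(Cu) = 0.502 / 63.55 = 0.007899 mol
Cu²⁺ + 2e⁻ → Cu, so n(e⁻) = 2 × 0.007899 = 0.01580 mol
The cells are in series, so the same charge (and hence the same n(e⁻) = 0.01580 mol) passes through both.
Au³⁺ + 3e⁻ → Au, so n(Au) = 0.01580 / 3 = 0.005267 mol
m(Au) = 0.005267 × 196.97 = 1.04 g

1.04 g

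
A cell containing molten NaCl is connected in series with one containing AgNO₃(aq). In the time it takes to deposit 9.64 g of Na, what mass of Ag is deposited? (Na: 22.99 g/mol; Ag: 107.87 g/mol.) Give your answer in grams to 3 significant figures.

n(Na) = 9.64 / 22.99 = 0.4193 mol
Na⁺ + e⁻ → Na, so n(e⁻) = 0.4193 mol
The cells are in series, so the same charge (and hence the same n(e⁻) = 0.4193 mol) passes through both.
Ag⁺ + e⁻ → Ag, so n(Ag) = 0.4193 mol
m(Ag) = 0.4193 × 107.87 = 45.2 g

45.2 g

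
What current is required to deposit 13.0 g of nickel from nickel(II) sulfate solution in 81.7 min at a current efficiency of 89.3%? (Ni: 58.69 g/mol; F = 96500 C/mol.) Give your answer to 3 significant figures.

9.77 A

n(Ni) = 13.0 / 58.69 = 0.2215 mol
Ni²⁺ + 2e⁻ → Ni, so n(e⁻) = 2 × 0.2215 = 0.4430 mol
Q = 0.4430 × 96500 / 0.893 = 47870 C
I = Q / t = 47870 / 4902 s = 9.77 A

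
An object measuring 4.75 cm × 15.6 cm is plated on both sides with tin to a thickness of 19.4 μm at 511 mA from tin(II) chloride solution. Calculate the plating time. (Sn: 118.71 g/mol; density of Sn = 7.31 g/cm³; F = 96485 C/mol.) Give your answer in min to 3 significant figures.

111 min

Plated area = 2 × 4.75 × 15.6 = 148.2 cm²
Volume = 148.2 × 19.4×10⁻⁴ cm = 0.2875 cm³
m(Sn) = 0.2875 × 7.31 = 2.102 g
n(Sn) = 2.102 / 118.71 = 0.01771 mol; n(e⁻) = 2 × 0.01771 = 0.03542 mol
Q = 0.03542 × 96485 = 3417 C
t = 3417 / 0.511 = 6687 s = 111 min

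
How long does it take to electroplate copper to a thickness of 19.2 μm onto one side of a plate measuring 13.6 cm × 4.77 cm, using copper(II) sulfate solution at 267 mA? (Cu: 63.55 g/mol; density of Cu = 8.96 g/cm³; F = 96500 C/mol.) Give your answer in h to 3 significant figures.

Plated area = 13.6 × 4.77 = 64.87 cm²
Volume = 64.87 × 19.2×10⁻⁴ cm = 0.1246 cm³
m(Cu) = 0.1246 × 8.96 = 1.116 g
n(Cu) = 1.116 / 63.55 = 0.01756 mol; n(e⁻) = 2 × 0.01756 = 0.03512 mol
Q = 0.03512 × 96500 = 3389 C
t = 3389 / 0.267 = 12690 s = 3.53 h

3.53 h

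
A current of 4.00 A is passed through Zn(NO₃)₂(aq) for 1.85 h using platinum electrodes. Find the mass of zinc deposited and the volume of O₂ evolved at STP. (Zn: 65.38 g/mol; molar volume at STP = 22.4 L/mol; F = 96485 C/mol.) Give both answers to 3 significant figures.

Q = 4.00 × 6660 = 26640 C; n(e⁻) = 26640 / 96485 = 0.2761 mol
Cathode: Zn²⁺ + 2e⁻ → Zn → n(Zn) = 0.2761/2 = 0.1381 mol → 9.03 g
Anode: 2H₂O → O₂ + 4H⁺ + 4e⁻ → n(O₂) = 0.2761/4 = 0.06903 mol → 1.55 L

9.03 g Zn; 1.55 L O₂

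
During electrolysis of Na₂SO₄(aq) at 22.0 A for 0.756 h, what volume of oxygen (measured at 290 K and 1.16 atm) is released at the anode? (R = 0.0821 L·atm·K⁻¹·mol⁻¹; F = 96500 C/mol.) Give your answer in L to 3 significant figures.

Q = 22.0 A × 2721.6 s = 59880 C
n(e⁻) = Q/F = 59880/96500 = 0.6205 mol
2H₂O → O₂ + 4H⁺ + 4e⁻, so n(O₂) = 0.6205 / 4 = 0.1551 mol
V = nRT/P = 0.1551 × 0.0821 × 290 / 1.16 = 3.183 L

3.18 L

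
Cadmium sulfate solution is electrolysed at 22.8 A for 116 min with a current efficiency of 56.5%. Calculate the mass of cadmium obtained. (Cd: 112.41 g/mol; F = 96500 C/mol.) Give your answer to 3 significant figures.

Q = 22.8 × 6960 = 1.587×10^5 C
n(e⁻) = 1.587×10^5 / 96500 = 1.645 mol
Cd²⁺ + 2e⁻ → Cd, so theoretical m(Cd) = 0.8225 × 112.41 = 92.46 g
Actual mass = 56.5% × 92.46 = 52.2 g

52.2 g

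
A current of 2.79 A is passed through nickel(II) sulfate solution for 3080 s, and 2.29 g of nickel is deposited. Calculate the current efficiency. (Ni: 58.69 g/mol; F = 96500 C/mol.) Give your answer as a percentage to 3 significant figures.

87.6%

Q = 2.79 × 3080 = 8593 C
n(e⁻) = 8593 / 96500 = 0.08905 mol
Ni²⁺ + 2e⁻ → Ni, so theoretical n(Ni) = 0.04453 mol → 2.613 g
Efficiency = 2.29 / 2.613 = 0.8764 = 87.6%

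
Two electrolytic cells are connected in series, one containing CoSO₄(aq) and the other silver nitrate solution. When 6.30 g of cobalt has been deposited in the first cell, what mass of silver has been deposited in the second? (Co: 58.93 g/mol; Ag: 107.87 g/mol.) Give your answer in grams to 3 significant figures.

23.1 g

n(Co) = 6.30 / 58.93 = 0.1069 mol
Co²⁺ + 2e⁻ → Co, so n(e⁻) = 2 × 0.1069 = 0.2138 mol
The cells are in series, so the same charge (and hence the same n(e⁻) = 0.2138 mol) passes through both.
Ag⁺ + e⁻ → Ag, so n(Ag) = 0.2138 mol
m(Ag) = 0.2138 × 107.87 = 23.1 g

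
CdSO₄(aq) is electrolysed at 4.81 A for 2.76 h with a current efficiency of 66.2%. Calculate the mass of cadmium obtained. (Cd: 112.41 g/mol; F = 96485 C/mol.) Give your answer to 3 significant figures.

18.4 g

Q = 4.81 × 9936 = 47790 C
n(e⁻) = 47790 / 96485 = 0.4953 mol
Cd²⁺ + 2e⁻ → Cd, so theoretical m(Cd) = 0.2477 × 112.41 = 27.84 g
Actual mass = 66.2% × 27.84 = 18.4 g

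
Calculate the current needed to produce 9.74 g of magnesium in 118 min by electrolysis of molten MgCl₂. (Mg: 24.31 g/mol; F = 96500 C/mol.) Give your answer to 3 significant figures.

n(Mg) = 9.74 / 24.31 = 0.4007 mol
Mg²⁺ + 2e⁻ → Mg, so n(e⁻) = 2 × 0.4007 = 0.8014 mol
Q = 0.8014 × 96500 = 77340 C
I = Q / t = 77340 / 7080 s = 10.9 A

10.9 A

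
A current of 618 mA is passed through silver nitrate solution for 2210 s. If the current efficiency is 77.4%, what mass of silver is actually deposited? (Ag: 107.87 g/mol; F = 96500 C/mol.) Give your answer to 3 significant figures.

1.18 g

Q = 0.618 × 2210 = 1366 C
n(e⁻) = 1366 / 96500 = 0.01416 mol
Ag⁺ + e⁻ → Ag, so theoretical m(Ag) = 0.01416 × 107.87 = 1.527 g
Actual mass = 77.4% × 1.527 = 1.18 g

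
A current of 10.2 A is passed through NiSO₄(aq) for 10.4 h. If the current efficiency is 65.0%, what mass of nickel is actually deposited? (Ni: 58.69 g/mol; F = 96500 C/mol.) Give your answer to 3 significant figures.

Q = 10.2 × 37440 = 3.819×10^5 C
n(e⁻) = 3.819×10^5 / 96500 = 3.958 mol
Ni²⁺ + 2e⁻ → Ni, so theoretical m(Ni) = 1.979 × 58.69 = 116.1 g
Actual mass = 65.0% × 116.1 = 75.5 g

75.5 g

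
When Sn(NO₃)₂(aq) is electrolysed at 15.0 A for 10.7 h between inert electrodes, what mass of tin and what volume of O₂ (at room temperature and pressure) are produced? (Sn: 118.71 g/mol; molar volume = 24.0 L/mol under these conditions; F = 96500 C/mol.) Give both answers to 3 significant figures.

355 g Sn; 35.9 L O₂

Q = 15.0 × 38520 = 5.778×10^5 C; n(e⁻) = 5.778×10^5 / 96500 = 5.988 mol
Cathode: Sn²⁺ + 2e⁻ → Sn → n(Sn) = 5.988/2 = 2.994 mol → 355 g
Anode: 2H₂O → O₂ + 4H⁺ + 4e⁻ → n(O₂) = 5.988/4 = 1.497 mol → 35.9 L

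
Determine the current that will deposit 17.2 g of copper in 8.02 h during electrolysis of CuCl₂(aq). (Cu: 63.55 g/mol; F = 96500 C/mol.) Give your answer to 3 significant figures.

1.81 A

n(Cu) = 17.2 / 63.55 = 0.2707 mol
Cu²⁺ + 2e⁻ → Cu, so n(e⁻) = 2 × 0.2707 = 0.5414 mol
Q = 0.5414 × 96500 = 52250 C
I = Q / t = 52250 / 28872 s = 1.81 A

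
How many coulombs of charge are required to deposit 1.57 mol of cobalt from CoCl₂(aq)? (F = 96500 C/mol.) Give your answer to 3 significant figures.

Co²⁺ + 2e⁻ → Co, so n(e⁻) = 2 × 1.57 = 3.140 mol
Q = 3.140 × 96500 = 3.030×10^5 C

3.03×10^5 C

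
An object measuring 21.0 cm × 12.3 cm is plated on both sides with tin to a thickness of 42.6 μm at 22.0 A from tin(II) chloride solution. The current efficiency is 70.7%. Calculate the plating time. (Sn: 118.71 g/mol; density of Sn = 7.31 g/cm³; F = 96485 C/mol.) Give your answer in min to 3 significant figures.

28.0 min

Plated area = 2 × 21.0 × 12.3 = 516.6 cm²
Volume = 516.6 × 42.6×10⁻⁴ cm = 2.201 cm³
m(Sn) = 2.201 × 7.31 = 16.09 g
n(Sn) = 16.09 / 118.71 = 0.1355 mol; n(e⁻) = 2 × 0.1355 = 0.2710 mol
Q = 0.2710 × 96485 / 0.707 = 36980 C
t = 36980 / 22.0 = 1681 s = 28.0 min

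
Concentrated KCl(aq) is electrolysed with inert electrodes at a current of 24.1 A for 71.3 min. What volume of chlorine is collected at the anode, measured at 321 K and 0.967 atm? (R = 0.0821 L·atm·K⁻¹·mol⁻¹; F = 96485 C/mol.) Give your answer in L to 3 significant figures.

14.6 L

Q = 24.1 A × 4278 s = 1.031×10^5 C
Moles of electrons = 1.031×10^5 / 96485 = 1.069 mol
2Cl⁻ → Cl₂ + 2e⁻, so n(Cl₂) = 1.069 / 2 = 0.5345 mol
V = nRT/P = 0.5345 × 0.0821 × 321 / 0.967 = 14.57 L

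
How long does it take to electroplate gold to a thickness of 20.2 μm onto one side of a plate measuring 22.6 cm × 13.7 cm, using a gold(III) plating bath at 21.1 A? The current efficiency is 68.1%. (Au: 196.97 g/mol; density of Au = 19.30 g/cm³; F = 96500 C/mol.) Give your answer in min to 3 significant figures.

20.6 min

Plated area = 22.6 × 13.7 = 309.6 cm²
Volume = 309.6 × 20.2×10⁻⁴ cm = 0.6254 cm³
m(Au) = 0.6254 × 19.30 = 12.07 g
n(Au) = 12.07 / 196.97 = 0.06128 mol; n(e⁻) = 3 × 0.06128 = 0.1838 mol
Q = 0.1838 × 96500 / 0.681 = 26050 C
t = 26050 / 21.1 = 1235 s = 20.6 min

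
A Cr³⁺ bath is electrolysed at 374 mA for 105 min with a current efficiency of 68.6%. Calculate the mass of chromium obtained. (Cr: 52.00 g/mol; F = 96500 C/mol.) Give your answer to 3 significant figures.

0.290 g

Q = 0.374 × 6300 = 2356 C
n(e⁻) = 2356 / 96500 = 0.02441 mol
Cr³⁺ + 3e⁻ → Cr, so theoretical m(Cr) = 0.008137 × 52.00 = 0.4231 g
Actual mass = 68.6% × 0.4231 = 0.290 g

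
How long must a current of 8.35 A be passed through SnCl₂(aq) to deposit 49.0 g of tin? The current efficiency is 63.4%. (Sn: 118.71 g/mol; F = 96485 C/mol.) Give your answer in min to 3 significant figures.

n(Sn) = 49.0 / 118.71 = 0.4128 mol
Sn²⁺ + 2e⁻ → Sn, so n(e⁻) = 2 × 0.4128 = 0.8256 mol
Q = 0.8256 × 96485 / 0.634 = 1.256×10^5 C
t = Q / I = 1.256×10^5 / 8.35 = 15040 s = 251 min

251 min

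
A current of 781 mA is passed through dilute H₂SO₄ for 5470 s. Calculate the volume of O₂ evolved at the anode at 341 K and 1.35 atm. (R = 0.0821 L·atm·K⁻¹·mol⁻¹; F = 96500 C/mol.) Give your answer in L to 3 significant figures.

Charge passed = 0.781 × 5470 = 4272 C
Moles of electrons = 4272 / 96500 = 0.04427 mol
2H₂O → O₂ + 4H⁺ + 4e⁻, so n(O₂) = 0.04427 / 4 = 0.01107 mol
V = nRT/P = 0.01107 × 0.0821 × 341 / 1.35 = 0.2296 L

0.230 L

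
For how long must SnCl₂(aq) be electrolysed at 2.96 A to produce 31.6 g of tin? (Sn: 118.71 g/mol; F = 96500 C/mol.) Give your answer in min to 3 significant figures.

n(Sn) = 31.6 / 118.71 = 0.2662 mol
Sn²⁺ + 2e⁻ → Sn, so n(e⁻) = 2 × 0.2662 = 0.5324 mol
Q = 0.5324 × 96500 = 51380 C
t = Q / I = 51380 / 2.96 = 17360 s = 289 min

289 min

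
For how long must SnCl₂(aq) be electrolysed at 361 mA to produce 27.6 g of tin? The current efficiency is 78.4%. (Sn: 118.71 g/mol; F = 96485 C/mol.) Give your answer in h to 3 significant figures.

n(Sn) = 27.6 / 118.71 = 0.2325 mol
Sn²⁺ + 2e⁻ → Sn, so n(e⁻) = 2 × 0.2325 = 0.4650 mol
Q = 0.4650 × 96485 / 0.784 = 57230 C
t = Q / I = 57230 / 0.361 = 1.585×10^5 s = 44.0 h

44.0 h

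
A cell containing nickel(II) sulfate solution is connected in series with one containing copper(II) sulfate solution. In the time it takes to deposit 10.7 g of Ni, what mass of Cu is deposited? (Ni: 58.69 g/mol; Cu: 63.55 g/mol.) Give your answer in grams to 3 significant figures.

11.6 g

n(Ni) = 10.7 / 58.69 = 0.1823 mol
Ni²⁺ + 2e⁻ → Ni, so n(e⁻) = 2 × 0.1823 = 0.3646 mol
In series, the same 0.3646 mol of electrons flows through the second cell.
Cu²⁺ + 2e⁻ → Cu, so n(Cu) = 0.3646 / 2 = 0.1823 mol
m(Cu) = 0.1823 × 63.55 = 11.6 g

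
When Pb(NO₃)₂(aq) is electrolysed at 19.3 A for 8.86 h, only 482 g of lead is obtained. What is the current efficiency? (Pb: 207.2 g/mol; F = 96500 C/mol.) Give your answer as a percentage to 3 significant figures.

Q = 19.3 × 31896 = 6.156×10^5 C
n(e⁻) = 6.156×10^5 / 96500 = 6.379 mol
Pb²⁺ + 2e⁻ → Pb, so theoretical n(Pb) = 3.190 mol → 661.0 g
Efficiency = 482 / 661.0 = 0.7292 = 72.9%

72.9%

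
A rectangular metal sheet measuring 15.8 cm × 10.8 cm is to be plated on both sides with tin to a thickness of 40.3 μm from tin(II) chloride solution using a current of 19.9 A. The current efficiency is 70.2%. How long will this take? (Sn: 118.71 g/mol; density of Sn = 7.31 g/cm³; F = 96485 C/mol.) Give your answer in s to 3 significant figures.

Plated area = 2 × 15.8 × 10.8 = 341.3 cm²
Volume = 341.3 × 40.3×10⁻⁴ cm = 1.375 cm³
m(Sn) = 1.375 × 7.31 = 10.05 g
n(Sn) = 10.05 / 118.71 = 0.08466 mol; n(e⁻) = 2 × 0.08466 = 0.1693 mol
Q = 0.1693 × 96485 / 0.702 = 23270 C
t = 23270 / 19.9 = 1169 s

1170 s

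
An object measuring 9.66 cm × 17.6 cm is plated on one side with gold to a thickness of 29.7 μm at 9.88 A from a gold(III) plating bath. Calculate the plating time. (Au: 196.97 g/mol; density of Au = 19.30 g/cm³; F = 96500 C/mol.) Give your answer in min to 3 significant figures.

24.2 min

Plated area = 9.66 × 17.6 = 170.0 cm²
Volume = 170.0 × 29.7×10⁻⁴ cm = 0.5049 cm³
m(Au) = 0.5049 × 19.30 = 9.745 g
n(Au) = 9.745 / 196.97 = 0.04947 mol; n(e⁻) = 3 × 0.04947 = 0.1484 mol
Q = 0.1484 × 96500 = 14320 C
t = 14320 / 9.88 = 1449 s = 24.2 min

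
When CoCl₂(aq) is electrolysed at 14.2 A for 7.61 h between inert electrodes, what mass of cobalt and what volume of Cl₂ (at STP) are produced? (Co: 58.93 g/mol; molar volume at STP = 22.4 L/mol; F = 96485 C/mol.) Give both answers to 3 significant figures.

119 g Co; 45.2 L Cl₂

Q = 14.2 × 27396 = 3.890×10^5 C; n(e⁻) = 3.890×10^5 / 96485 = 4.032 mol
Cathode: Co²⁺ + 2e⁻ → Co → n(Co) = 4.032/2 = 2.016 mol → 119 g
Anode: 2Cl⁻ → Cl₂ + 2e⁻ → n(Cl₂) = 4.032/2 = 2.016 mol → 45.2 L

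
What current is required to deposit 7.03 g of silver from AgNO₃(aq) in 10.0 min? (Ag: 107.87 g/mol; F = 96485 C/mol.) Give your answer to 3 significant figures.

n(Ag) = 7.03 / 107.87 = 0.06517 mol
Ag⁺ + e⁻ → Ag, so n(e⁻) = 0.06517 mol
Q = 0.06517 × 96485 = 6288 C
I = Q / t = 6288 / 600 s = 10.5 A

10.5 A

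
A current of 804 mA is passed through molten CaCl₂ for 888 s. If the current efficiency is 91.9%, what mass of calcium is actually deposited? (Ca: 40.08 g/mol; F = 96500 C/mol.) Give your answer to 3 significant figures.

0.136 g

Q = 0.804 × 888 = 714.0 C
n(e⁻) = 714.0 / 96500 = 0.007399 mol
Ca²⁺ + 2e⁻ → Ca, so theoretical m(Ca) = 0.003700 × 40.08 = 0.1483 g
Actual mass = 91.9% × 0.1483 = 0.136 g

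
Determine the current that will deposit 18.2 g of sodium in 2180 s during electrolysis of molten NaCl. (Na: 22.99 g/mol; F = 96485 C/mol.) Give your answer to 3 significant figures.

35.0 A

n(Na) = 18.2 / 22.99 = 0.7916 mol
Na⁺ + e⁻ → Na, so n(e⁻) = 0.7916 mol
Q = 0.7916 × 96485 = 76380 C
I = Q / t = 76380 / 2180 s = 35.0 A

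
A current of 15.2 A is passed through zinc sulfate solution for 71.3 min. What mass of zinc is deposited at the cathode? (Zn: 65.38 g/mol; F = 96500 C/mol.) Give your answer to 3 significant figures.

Q = 15.2 A × 4278 s = 65030 C
n(e⁻) = Q/F = 65030/96500 = 0.6739 mol
Zn²⁺ + 2e⁻ → Zn, so n(Zn) = 0.6739 / 2 = 0.3370 mol
m = 0.3370 × 65.38 = 22.0 g

22.0 g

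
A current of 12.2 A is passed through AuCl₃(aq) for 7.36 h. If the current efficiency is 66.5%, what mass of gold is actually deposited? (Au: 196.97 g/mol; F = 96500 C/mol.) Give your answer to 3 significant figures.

Q = 12.2 × 26496 = 3.233×10^5 C
n(e⁻) = 3.233×10^5 / 96500 = 3.350 mol
Au³⁺ + 3e⁻ → Au, so theoretical m(Au) = 1.117 × 196.97 = 220.0 g
Actual mass = 66.5% × 220.0 = 146 g

146 g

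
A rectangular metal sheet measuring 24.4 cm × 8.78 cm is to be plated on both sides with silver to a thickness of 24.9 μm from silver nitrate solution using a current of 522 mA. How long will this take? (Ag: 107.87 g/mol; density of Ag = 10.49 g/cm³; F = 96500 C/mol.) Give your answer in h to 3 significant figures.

Plated area = 2 × 24.4 × 8.78 = 428.5 cm²
Volume = 428.5 × 24.9×10⁻⁴ cm = 1.067 cm³
m(Ag) = 1.067 × 10.49 = 11.19 g
n(Ag) = 11.19 / 107.87 = 0.1037 mol; n(e⁻) = 0.1037 mol
Q = 0.1037 × 96500 = 10010 C
t = 10010 / 0.522 = 19180 s = 5.33 h

5.33 h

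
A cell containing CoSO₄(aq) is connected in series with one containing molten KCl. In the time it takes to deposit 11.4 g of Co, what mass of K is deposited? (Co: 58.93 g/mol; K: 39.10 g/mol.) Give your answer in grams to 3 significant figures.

15.1 g

n(Co) = 11.4 / 58.93 = 0.1934 mol
Co²⁺ + 2e⁻ → Co, so n(e⁻) = 2 × 0.1934 = 0.3868 mol
Same current for the same time ⇒ same n(e⁻) = 0.3868 mol in both cells.
K⁺ + e⁻ → K, so n(K) = 0.3868 mol
m(K) = 0.3868 × 39.10 = 15.1 g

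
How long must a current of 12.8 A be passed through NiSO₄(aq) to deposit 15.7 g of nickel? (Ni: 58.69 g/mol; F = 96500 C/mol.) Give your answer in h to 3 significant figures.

n(Ni) = 15.7 / 58.69 = 0.2675 mol
Ni²⁺ + 2e⁻ → Ni, so n(e⁻) = 2 × 0.2675 = 0.5350 mol
Q = 0.5350 × 96500 = 51630 C
t = Q / I = 51630 / 12.8 = 4034 s = 1.12 h

1.12 h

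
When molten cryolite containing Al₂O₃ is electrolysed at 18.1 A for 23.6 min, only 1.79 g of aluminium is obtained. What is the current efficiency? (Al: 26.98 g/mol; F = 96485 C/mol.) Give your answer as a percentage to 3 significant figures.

74.9%

Q = 18.1 × 1416 = 25630 C
n(e⁻) = 25630 / 96485 = 0.2656 mol
Al³⁺ + 3e⁻ → Al, so theoretical n(Al) = 0.08853 mol → 2.389 g
Efficiency = 1.79 / 2.389 = 0.7493 = 74.9%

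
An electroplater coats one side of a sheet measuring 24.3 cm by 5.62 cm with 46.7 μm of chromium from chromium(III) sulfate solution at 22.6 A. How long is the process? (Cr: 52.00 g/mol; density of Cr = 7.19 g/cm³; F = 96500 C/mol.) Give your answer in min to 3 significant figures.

Plated area = 24.3 × 5.62 = 136.6 cm²
Volume = 136.6 × 46.7×10⁻⁴ cm = 0.6379 cm³
m(Cr) = 0.6379 × 7.19 = 4.587 g
n(Cr) = 4.587 / 52.00 = 0.08821 mol; n(e⁻) = 3 × 0.08821 = 0.2646 mol
Q = 0.2646 × 96500 = 25530 C
t = 25530 / 22.6 = 1130 s = 18.8 min

18.8 min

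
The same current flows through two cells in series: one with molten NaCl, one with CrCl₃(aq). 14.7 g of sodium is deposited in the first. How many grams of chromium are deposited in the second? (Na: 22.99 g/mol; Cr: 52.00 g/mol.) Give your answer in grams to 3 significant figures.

n(Na) = 14.7 / 22.99 = 0.6394 mol
Na⁺ + e⁻ → Na, so n(e⁻) = 0.6394 mol
Same current for the same time ⇒ same n(e⁻) = 0.6394 mol in both cells.
Cr³⁺ + 3e⁻ → Cr, so n(Cr) = 0.6394 / 3 = 0.2131 mol
m(Cr) = 0.2131 × 52.00 = 11.1 g

11.1 g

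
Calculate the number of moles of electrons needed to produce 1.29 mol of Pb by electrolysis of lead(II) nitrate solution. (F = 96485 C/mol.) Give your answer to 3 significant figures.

2.58 mol

Pb²⁺ + 2e⁻ → Pb, so n(e⁻) = 2 × 1.29 = 2.580 mol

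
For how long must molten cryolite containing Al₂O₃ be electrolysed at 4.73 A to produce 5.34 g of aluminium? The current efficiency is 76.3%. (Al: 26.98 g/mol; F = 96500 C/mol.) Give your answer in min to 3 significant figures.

n(Al) = 5.34 / 26.98 = 0.1979 mol
Al³⁺ + 3e⁻ → Al, so n(e⁻) = 3 × 0.1979 = 0.5937 mol
Q = 0.5937 × 96500 / 0.763 = 75090 C
t = Q / I = 75090 / 4.73 = 15880 s = 265 min

265 min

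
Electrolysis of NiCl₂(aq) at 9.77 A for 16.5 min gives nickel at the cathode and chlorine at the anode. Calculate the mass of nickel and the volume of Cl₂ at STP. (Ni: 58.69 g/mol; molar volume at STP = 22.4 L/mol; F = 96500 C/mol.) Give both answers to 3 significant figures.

Q = 9.77 × 990 = 9672 C; n(e⁻) = 9672 / 96500 = 0.1002 mol
Cathode: Ni²⁺ + 2e⁻ → Ni → n(Ni) = 0.1002/2 = 0.05010 mol → 2.94 g
Anode: 2Cl⁻ → Cl₂ + 2e⁻ → n(Cl₂) = 0.1002/2 = 0.05010 mol → 1.12 L

2.94 g Ni; 1.12 L Cl₂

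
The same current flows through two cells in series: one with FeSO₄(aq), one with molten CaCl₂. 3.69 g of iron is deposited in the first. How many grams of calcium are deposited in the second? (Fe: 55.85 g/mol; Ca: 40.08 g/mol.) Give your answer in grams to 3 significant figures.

2.65 g

n(Fe) = 3.69 / 55.85 = 0.06607 mol
Fe²⁺ + 2e⁻ → Fe, so n(e⁻) = 2 × 0.06607 = 0.1321 mol
The cells are in series, so the same charge (and hence the same n(e⁻) = 0.1321 mol) passes through both.
Ca²⁺ + 2e⁻ → Ca, so n(Ca) = 0.1321 / 2 = 0.06605 mol
m(Ca) = 0.06605 × 40.08 = 2.65 g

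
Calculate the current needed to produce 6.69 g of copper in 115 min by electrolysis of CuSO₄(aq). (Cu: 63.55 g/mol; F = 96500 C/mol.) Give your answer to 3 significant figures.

2.94 A

n(Cu) = 6.69 / 63.55 = 0.1053 mol
Cu²⁺ + 2e⁻ → Cu, so n(e⁻) = 2 × 0.1053 = 0.2106 mol
Q = 0.2106 × 96500 = 20320 C
I = Q / t = 20320 / 6900 s = 2.94 A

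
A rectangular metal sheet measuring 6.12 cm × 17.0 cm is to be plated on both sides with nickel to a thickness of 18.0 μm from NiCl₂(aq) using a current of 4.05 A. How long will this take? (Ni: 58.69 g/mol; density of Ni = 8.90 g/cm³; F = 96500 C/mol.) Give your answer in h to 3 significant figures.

Plated area = 2 × 6.12 × 17.0 = 208.1 cm²
Volume = 208.1 × 18.0×10⁻⁴ cm = 0.3746 cm³
m(Ni) = 0.3746 × 8.90 = 3.334 g
n(Ni) = 3.334 / 58.69 = 0.05681 mol; n(e⁻) = 2 × 0.05681 = 0.1136 mol
Q = 0.1136 × 96500 = 10960 C
t = 10960 / 4.05 = 2706 s = 0.752 h

0.752 h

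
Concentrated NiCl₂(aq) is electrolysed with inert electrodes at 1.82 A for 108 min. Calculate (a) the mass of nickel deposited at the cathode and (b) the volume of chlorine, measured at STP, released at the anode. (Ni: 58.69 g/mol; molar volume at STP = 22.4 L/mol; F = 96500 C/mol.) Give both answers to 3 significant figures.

Q = 1.82 × 6480 = 11790 C; n(e⁻) = 11790 / 96500 = 0.1222 mol
Cathode: Ni²⁺ + 2e⁻ → Ni → n(Ni) = 0.1222/2 = 0.06110 mol → 3.59 g
Anode: 2Cl⁻ → Cl₂ + 2e⁻ → n(Cl₂) = 0.1222/2 = 0.06110 mol → 1.37 L

3.59 g Ni; 1.37 L Cl₂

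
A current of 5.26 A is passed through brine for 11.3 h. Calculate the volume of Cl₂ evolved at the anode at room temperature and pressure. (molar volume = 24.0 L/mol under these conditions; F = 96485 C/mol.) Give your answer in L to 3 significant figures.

26.6 L

Charge passed = 5.26 × 40680 = 2.140×10^5 C
n(e⁻) = 2.140×10^5 / 96485 = 2.218 mol
2Cl⁻ → Cl₂ + 2e⁻, so n(Cl₂) = 2.218 / 2 = 1.109 mol
V = 1.109 × 24.0 = 26.62 L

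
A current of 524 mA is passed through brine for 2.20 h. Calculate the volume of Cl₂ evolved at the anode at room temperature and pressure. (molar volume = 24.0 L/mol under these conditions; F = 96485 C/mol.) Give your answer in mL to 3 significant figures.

516 mL

Charge passed = 0.524 × 7920 = 4150 C
n(e⁻) = Q/F = 4150/96485 = 0.04301 mol
2Cl⁻ → Cl₂ + 2e⁻, so n(Cl₂) = 0.04301 / 2 = 0.02151 mol
V = 0.02151 × 24.0 = 0.5162 L
= 516 mL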